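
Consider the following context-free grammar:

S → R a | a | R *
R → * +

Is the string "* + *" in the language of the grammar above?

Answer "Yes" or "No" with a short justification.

Yes - a valid derivation exists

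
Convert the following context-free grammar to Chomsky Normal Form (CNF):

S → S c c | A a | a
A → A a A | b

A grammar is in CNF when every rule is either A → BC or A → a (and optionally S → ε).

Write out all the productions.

TC → c; TA → a; S → a; A → b; S → S X0; X0 → TC TC; S → A TA; A → A X1; X1 → TA A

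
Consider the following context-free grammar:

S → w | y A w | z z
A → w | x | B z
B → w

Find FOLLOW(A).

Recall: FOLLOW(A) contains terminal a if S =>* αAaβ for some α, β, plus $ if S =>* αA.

We compute FOLLOW(A) using the standard algorithm.
FOLLOW(S) starts with {$}.
FIRST(A) = {w, x}
FIRST(B) = {w}
FIRST(S) = {w, y, z}
FOLLOW(A) = {w}
FOLLOW(B) = {z}
FOLLOW(S) = {$}
Therefore, FOLLOW(A) = {w}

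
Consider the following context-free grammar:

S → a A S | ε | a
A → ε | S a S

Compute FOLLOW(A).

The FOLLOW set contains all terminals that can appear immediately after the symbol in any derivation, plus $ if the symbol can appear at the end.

We compute FOLLOW(A) using the standard algorithm.
FOLLOW(S) starts with {$}.
FIRST(A) = {a, ε}
FIRST(S) = {a, ε}
FOLLOW(A) = {$, a}
FOLLOW(S) = {$, a}
Therefore, FOLLOW(A) = {$, a}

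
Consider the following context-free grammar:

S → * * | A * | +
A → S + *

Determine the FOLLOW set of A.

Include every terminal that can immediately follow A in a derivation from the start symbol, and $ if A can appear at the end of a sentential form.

We compute FOLLOW(A) using the standard algorithm.
FOLLOW(S) starts with {$}.
FIRST(A) = {*, +}
FIRST(S) = {*, +}
FOLLOW(A) = {*}
FOLLOW(S) = {$, +}
Therefore, FOLLOW(A) = {*}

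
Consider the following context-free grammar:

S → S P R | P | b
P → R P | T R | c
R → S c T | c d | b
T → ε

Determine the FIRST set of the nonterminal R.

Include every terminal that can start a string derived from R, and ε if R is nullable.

We compute FIRST(R) using the standard algorithm.
FIRST(P) = {b, c}
FIRST(R) = {b, c}
FIRST(S) = {b, c}
FIRST(T) = {ε}
Therefore, FIRST(R) = {b, c}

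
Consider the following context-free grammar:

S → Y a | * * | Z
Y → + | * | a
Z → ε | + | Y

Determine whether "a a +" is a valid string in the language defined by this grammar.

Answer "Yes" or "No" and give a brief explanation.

No - no valid derivation exists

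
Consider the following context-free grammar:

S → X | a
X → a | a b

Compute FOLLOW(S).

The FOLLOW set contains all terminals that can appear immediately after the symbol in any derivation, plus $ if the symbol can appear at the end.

We compute FOLLOW(S) using the standard algorithm.
FOLLOW(S) starts with {$}.
FIRST(S) = {a}
FIRST(X) = {a}
FOLLOW(S) = {$}
FOLLOW(X) = {$}
Therefore, FOLLOW(S) = {$}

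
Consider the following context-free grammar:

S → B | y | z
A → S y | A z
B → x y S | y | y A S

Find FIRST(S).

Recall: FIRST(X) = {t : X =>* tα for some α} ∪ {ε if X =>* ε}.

We compute FIRST(S) using the standard algorithm.
FIRST(A) = {x, y, z}
FIRST(B) = {x, y}
FIRST(S) = {x, y, z}
Therefore, FIRST(S) = {x, y, z}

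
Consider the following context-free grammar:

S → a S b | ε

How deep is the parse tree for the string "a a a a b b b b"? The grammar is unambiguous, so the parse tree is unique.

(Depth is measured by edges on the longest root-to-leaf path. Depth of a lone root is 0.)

5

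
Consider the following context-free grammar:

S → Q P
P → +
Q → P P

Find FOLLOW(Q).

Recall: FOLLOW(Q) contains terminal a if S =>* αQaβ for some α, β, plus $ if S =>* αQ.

We compute FOLLOW(Q) using the standard algorithm.
FOLLOW(S) starts with {$}.
FIRST(P) = {+}
FIRST(Q) = {+}
FIRST(S) = {+}
FOLLOW(P) = {$, +}
FOLLOW(Q) = {+}
FOLLOW(S) = {$}
Therefore, FOLLOW(Q) = {+}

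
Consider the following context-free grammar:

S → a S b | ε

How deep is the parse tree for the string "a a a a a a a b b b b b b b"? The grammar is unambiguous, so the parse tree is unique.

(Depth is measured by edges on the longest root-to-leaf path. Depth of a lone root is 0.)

8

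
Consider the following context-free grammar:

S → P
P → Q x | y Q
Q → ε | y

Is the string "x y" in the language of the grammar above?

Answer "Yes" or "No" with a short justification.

No - no valid derivation exists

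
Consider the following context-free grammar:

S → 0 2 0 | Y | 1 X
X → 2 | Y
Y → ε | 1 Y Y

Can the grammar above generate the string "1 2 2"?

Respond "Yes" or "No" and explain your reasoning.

No - no valid derivation exists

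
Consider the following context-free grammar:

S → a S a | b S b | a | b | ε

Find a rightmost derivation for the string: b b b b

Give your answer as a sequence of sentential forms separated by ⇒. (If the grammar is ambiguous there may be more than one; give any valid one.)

S ⇒ b S b ⇒ b b S b b ⇒ b b b b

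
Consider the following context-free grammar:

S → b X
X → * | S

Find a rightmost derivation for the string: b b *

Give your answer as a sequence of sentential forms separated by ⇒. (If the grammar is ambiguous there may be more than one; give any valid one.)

S ⇒ b X ⇒ b S ⇒ b b X ⇒ b b *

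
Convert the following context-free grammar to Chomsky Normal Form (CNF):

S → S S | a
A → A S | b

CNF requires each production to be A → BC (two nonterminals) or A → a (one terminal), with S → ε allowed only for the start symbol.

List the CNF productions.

S → a; A → b; S → S S; A → A S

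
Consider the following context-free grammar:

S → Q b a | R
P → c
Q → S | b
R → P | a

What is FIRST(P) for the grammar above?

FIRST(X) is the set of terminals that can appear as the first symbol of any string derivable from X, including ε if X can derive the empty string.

We compute FIRST(P) using the standard algorithm.
FIRST(P) = {c}
FIRST(Q) = {a, b, c}
FIRST(R) = {a, c}
FIRST(S) = {a, b, c}
Therefore, FIRST(P) = {c}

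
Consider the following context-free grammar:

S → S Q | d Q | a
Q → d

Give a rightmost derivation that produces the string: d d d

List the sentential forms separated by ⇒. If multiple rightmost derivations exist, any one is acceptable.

S ⇒ S Q ⇒ S d ⇒ d Q d ⇒ d d d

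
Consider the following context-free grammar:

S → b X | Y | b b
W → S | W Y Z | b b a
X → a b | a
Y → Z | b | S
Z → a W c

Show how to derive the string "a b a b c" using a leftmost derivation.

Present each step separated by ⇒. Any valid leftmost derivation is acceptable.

S ⇒ Y ⇒ Z ⇒ a W c ⇒ a S c ⇒ a b X c ⇒ a b a b c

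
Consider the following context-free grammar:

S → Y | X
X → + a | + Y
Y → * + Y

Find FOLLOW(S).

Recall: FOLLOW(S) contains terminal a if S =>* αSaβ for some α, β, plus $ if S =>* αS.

We compute FOLLOW(S) using the standard algorithm.
FOLLOW(S) starts with {$}.
FIRST(S) = {*, +}
FIRST(X) = {+}
FIRST(Y) = {*}
FOLLOW(S) = {$}
FOLLOW(X) = {$}
FOLLOW(Y) = {$}
Therefore, FOLLOW(S) = {$}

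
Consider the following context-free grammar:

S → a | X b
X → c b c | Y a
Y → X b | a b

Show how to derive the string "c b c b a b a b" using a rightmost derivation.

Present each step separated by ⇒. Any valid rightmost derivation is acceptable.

S ⇒ X b ⇒ Y a b ⇒ X b a b ⇒ Y a b a b ⇒ X b a b a b ⇒ c b c b a b a b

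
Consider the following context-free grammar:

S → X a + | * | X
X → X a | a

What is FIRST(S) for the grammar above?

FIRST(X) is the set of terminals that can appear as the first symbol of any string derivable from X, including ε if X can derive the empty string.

We compute FIRST(S) using the standard algorithm.
FIRST(S) = {*, a}
FIRST(X) = {a}
Therefore, FIRST(S) = {*, a}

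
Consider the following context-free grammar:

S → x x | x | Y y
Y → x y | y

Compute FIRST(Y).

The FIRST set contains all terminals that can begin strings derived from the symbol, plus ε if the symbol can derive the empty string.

We compute FIRST(Y) using the standard algorithm.
FIRST(S) = {x, y}
FIRST(Y) = {x, y}
Therefore, FIRST(Y) = {x, y}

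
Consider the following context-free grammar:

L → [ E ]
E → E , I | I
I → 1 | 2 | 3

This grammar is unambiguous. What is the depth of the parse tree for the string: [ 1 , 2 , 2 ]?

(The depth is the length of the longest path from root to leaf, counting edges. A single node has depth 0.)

5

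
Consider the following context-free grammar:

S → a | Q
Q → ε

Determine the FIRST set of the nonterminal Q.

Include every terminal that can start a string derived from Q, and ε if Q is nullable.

We compute FIRST(Q) using the standard algorithm.
FIRST(Q) = {ε}
FIRST(S) = {a, ε}
Therefore, FIRST(Q) = {ε}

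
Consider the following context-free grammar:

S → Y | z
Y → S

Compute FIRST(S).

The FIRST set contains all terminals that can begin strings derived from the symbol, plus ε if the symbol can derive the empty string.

We compute FIRST(S) using the standard algorithm.
FIRST(S) = {z}
FIRST(Y) = {z}
Therefore, FIRST(S) = {z}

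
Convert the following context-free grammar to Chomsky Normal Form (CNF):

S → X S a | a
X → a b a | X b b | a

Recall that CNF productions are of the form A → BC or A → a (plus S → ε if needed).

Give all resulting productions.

TA → a; S → a; TB → b; X → a; S → X X0; X0 → S TA; X → TA X1; X1 → TB TA; X → X X2; X2 → TB TB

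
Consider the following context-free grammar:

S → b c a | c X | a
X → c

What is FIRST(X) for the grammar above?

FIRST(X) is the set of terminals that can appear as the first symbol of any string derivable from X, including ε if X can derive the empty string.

We compute FIRST(X) using the standard algorithm.
FIRST(S) = {a, b, c}
FIRST(X) = {c}
Therefore, FIRST(X) = {c}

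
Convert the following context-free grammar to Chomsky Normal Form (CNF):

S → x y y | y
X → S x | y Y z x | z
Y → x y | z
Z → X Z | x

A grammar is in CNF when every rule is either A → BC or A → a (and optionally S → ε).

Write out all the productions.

TX → x; TY → y; S → y; TZ → z; X → z; Y → z; Z → x; S → TX X0; X0 → TY TY; X → S TX; X → TY X1; X1 → Y X2; X2 → TZ TX; Y → TX TY; Z → X Z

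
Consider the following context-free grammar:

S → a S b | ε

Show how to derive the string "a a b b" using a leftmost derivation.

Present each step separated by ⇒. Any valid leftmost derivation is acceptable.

S ⇒ a S b ⇒ a a S b b ⇒ a a b b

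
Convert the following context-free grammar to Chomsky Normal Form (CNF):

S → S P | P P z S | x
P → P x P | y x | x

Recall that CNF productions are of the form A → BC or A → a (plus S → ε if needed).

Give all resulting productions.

TZ → z; S → x; TX → x; TY → y; P → x; S → S P; S → P X0; X0 → P X1; X1 → TZ S; P → P X2; X2 → TX P; P → TY TX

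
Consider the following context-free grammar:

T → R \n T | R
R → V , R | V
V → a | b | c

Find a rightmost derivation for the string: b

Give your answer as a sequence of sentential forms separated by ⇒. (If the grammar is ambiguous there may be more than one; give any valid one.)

T ⇒ R ⇒ V ⇒ b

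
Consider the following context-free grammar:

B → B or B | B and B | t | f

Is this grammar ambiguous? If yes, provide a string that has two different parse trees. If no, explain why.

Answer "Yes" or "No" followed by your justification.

Yes - the string 'f and f or t or t or t and f' has two distinct leftmost derivations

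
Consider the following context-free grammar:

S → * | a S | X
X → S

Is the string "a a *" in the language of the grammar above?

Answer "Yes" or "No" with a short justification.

Yes - a valid derivation exists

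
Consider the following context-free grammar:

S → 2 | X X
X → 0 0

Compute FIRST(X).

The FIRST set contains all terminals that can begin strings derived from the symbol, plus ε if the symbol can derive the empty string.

We compute FIRST(X) using the standard algorithm.
FIRST(S) = {0, 2}
FIRST(X) = {0}
Therefore, FIRST(X) = {0}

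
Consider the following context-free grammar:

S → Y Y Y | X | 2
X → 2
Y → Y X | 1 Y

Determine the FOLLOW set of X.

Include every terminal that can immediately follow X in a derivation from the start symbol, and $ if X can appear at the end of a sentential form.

We compute FOLLOW(X) using the standard algorithm.
FOLLOW(S) starts with {$}.
FIRST(S) = {1, 2}
FIRST(X) = {2}
FIRST(Y) = {1}
FOLLOW(S) = {$}
FOLLOW(X) = {$, 1, 2}
FOLLOW(Y) = {$, 1, 2}
Therefore, FOLLOW(X) = {$, 1, 2}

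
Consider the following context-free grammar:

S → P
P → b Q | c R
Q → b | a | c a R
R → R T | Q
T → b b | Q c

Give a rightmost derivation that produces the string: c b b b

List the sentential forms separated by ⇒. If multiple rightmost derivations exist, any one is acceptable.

S ⇒ P ⇒ c R ⇒ c R T ⇒ c R b b ⇒ c Q b b ⇒ c b b b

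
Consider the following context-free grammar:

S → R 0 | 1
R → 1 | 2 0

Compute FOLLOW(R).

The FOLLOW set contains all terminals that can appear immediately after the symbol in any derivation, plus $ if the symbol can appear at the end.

We compute FOLLOW(R) using the standard algorithm.
FOLLOW(S) starts with {$}.
FIRST(R) = {1, 2}
FIRST(S) = {1, 2}
FOLLOW(R) = {0}
FOLLOW(S) = {$}
Therefore, FOLLOW(R) = {0}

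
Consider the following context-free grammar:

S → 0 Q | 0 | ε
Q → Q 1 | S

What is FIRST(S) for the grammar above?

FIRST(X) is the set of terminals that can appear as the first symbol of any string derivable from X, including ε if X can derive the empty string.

We compute FIRST(S) using the standard algorithm.
FIRST(Q) = {0, 1, ε}
FIRST(S) = {0, ε}
Therefore, FIRST(S) = {0, ε}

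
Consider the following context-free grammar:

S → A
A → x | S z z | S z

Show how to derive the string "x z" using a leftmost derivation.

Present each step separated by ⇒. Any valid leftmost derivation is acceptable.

S ⇒ A ⇒ S z ⇒ A z ⇒ x z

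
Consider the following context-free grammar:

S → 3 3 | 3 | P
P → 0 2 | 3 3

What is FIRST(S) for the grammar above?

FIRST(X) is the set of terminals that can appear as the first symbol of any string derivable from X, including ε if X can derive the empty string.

We compute FIRST(S) using the standard algorithm.
FIRST(P) = {0, 3}
FIRST(S) = {0, 3}
Therefore, FIRST(S) = {0, 3}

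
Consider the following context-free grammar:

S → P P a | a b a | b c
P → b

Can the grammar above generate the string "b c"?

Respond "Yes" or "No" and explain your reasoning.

Yes - a valid derivation exists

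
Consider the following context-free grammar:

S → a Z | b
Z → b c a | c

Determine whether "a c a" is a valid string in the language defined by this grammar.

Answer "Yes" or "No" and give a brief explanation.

No - no valid derivation exists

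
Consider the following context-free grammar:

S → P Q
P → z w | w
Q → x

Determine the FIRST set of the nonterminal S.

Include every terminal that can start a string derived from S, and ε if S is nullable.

We compute FIRST(S) using the standard algorithm.
FIRST(P) = {w, z}
FIRST(Q) = {x}
FIRST(S) = {w, z}
Therefore, FIRST(S) = {w, z}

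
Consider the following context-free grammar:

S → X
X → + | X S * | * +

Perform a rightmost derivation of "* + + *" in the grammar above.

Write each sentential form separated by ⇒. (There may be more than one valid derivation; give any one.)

S ⇒ X ⇒ X S * ⇒ X X * ⇒ X + * ⇒ * + + *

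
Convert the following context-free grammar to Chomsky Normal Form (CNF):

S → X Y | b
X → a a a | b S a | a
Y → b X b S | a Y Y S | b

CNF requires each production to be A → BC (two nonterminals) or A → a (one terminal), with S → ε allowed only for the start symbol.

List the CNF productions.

S → b; TA → a; TB → b; X → a; Y → b; S → X Y; X → TA X0; X0 → TA TA; X → TB X1; X1 → S TA; Y → TB X2; X2 → X X3; X3 → TB S; Y → TA X4; X4 → Y X5; X5 → Y S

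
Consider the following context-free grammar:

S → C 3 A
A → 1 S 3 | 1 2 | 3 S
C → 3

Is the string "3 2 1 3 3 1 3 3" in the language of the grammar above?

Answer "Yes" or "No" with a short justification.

No - no valid derivation exists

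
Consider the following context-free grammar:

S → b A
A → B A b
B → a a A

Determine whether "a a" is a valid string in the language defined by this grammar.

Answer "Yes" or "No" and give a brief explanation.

No - no valid derivation exists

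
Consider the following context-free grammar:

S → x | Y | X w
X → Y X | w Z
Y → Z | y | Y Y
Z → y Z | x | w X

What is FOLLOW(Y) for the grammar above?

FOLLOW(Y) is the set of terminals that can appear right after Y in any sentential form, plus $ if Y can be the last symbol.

We compute FOLLOW(Y) using the standard algorithm.
FOLLOW(S) starts with {$}.
FIRST(S) = {w, x, y}
FIRST(X) = {w, x, y}
FIRST(Y) = {w, x, y}
FIRST(Z) = {w, x, y}
FOLLOW(S) = {$}
FOLLOW(X) = {$, w, x, y}
FOLLOW(Y) = {$, w, x, y}
FOLLOW(Z) = {$, w, x, y}
Therefore, FOLLOW(Y) = {$, w, x, y}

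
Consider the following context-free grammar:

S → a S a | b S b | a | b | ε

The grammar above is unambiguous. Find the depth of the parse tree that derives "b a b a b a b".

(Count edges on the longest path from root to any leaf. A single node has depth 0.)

4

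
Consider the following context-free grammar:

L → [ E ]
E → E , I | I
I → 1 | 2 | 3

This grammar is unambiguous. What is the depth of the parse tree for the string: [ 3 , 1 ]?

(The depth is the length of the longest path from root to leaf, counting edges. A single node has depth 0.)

4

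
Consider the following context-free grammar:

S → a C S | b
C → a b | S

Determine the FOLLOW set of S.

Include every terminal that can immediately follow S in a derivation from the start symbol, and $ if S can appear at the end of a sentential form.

We compute FOLLOW(S) using the standard algorithm.
FOLLOW(S) starts with {$}.
FIRST(C) = {a, b}
FIRST(S) = {a, b}
FOLLOW(C) = {a, b}
FOLLOW(S) = {$, a, b}
Therefore, FOLLOW(S) = {$, a, b}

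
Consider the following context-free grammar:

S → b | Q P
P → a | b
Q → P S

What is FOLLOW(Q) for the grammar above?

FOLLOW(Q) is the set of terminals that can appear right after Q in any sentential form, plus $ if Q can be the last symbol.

We compute FOLLOW(Q) using the standard algorithm.
FOLLOW(S) starts with {$}.
FIRST(P) = {a, b}
FIRST(Q) = {a, b}
FIRST(S) = {a, b}
FOLLOW(P) = {$, a, b}
FOLLOW(Q) = {a, b}
FOLLOW(S) = {$, a, b}
Therefore, FOLLOW(Q) = {a, b}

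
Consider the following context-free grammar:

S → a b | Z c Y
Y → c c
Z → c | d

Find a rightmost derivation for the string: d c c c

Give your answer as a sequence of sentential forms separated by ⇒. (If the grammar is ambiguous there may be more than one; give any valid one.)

S ⇒ Z c Y ⇒ Z c c c ⇒ d c c c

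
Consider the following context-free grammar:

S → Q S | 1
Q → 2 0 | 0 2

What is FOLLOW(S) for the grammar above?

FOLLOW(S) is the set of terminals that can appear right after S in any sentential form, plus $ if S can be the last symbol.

We compute FOLLOW(S) using the standard algorithm.
FOLLOW(S) starts with {$}.
FIRST(Q) = {0, 2}
FIRST(S) = {0, 1, 2}
FOLLOW(Q) = {0, 1, 2}
FOLLOW(S) = {$}
Therefore, FOLLOW(S) = {$}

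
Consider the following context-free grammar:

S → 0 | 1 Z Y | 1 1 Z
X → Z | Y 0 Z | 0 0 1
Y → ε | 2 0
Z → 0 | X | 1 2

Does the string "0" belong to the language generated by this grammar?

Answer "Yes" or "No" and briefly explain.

Yes - a valid derivation exists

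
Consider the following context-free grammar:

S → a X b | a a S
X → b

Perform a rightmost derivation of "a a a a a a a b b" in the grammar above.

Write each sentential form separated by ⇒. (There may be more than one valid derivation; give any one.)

S ⇒ a a S ⇒ a a a a S ⇒ a a a a a a S ⇒ a a a a a a a X b ⇒ a a a a a a a b b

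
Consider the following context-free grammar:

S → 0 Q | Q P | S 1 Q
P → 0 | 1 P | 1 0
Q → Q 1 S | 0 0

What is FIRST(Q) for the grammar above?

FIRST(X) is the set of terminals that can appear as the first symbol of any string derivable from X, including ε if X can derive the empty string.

We compute FIRST(Q) using the standard algorithm.
FIRST(P) = {0, 1}
FIRST(Q) = {0}
FIRST(S) = {0}
Therefore, FIRST(Q) = {0}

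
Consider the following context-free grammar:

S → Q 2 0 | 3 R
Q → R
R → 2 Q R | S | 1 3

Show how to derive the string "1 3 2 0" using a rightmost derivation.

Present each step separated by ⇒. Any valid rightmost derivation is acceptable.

S ⇒ Q 2 0 ⇒ R 2 0 ⇒ 1 3 2 0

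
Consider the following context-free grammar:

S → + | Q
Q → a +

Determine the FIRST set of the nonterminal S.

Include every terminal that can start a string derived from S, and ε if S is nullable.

We compute FIRST(S) using the standard algorithm.
FIRST(Q) = {a}
FIRST(S) = {+, a}
Therefore, FIRST(S) = {+, a}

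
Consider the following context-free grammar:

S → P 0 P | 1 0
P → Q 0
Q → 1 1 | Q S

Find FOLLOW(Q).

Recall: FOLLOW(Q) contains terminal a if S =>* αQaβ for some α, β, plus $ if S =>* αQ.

We compute FOLLOW(Q) using the standard algorithm.
FOLLOW(S) starts with {$}.
FIRST(P) = {1}
FIRST(Q) = {1}
FIRST(S) = {1}
FOLLOW(P) = {$, 0, 1}
FOLLOW(Q) = {0, 1}
FOLLOW(S) = {$, 0, 1}
Therefore, FOLLOW(Q) = {0, 1}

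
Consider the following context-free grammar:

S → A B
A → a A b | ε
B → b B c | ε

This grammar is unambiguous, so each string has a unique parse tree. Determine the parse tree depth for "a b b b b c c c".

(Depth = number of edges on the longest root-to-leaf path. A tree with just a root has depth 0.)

5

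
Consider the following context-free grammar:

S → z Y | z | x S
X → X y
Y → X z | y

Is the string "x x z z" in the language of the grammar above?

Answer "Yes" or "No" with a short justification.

No - no valid derivation exists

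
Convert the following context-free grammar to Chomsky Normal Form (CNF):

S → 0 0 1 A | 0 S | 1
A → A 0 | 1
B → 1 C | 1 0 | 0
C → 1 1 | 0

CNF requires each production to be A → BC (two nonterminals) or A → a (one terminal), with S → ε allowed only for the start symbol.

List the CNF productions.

T0 → 0; T1 → 1; S → 1; A → 1; B → 0; C → 0; S → T0 X0; X0 → T0 X1; X1 → T1 A; S → T0 S; A → A T0; B → T1 C; B → T1 T0; C → T1 T1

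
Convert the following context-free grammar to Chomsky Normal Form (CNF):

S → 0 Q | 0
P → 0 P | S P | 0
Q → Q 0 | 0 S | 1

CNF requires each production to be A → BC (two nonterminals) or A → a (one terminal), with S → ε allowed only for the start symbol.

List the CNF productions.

T0 → 0; S → 0; P → 0; Q → 1; S → T0 Q; P → T0 P; P → S P; Q → Q T0; Q → T0 S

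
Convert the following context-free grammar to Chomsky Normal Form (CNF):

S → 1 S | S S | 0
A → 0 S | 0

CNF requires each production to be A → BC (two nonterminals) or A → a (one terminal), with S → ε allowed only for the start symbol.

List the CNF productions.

T1 → 1; S → 0; T0 → 0; A → 0; S → T1 S; S → S S; A → T0 S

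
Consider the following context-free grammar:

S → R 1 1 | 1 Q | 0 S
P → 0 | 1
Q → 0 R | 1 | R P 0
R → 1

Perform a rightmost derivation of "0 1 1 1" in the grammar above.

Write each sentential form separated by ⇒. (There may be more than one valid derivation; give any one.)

S ⇒ 0 S ⇒ 0 R 1 1 ⇒ 0 1 1 1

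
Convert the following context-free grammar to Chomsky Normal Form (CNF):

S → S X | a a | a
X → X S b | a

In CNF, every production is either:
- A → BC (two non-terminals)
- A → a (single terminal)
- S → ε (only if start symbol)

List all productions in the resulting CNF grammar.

TA → a; S → a; TB → b; X → a; S → S X; S → TA TA; X → X X0; X0 → S TB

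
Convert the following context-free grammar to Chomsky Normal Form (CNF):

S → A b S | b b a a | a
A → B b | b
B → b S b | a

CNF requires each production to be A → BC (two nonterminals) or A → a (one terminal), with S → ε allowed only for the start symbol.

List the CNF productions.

TB → b; TA → a; S → a; A → b; B → a; S → A X0; X0 → TB S; S → TB X1; X1 → TB X2; X2 → TA TA; A → B TB; B → TB X3; X3 → S TB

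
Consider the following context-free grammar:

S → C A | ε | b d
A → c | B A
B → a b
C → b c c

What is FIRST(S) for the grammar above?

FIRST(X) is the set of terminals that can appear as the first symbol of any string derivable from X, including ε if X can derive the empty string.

We compute FIRST(S) using the standard algorithm.
FIRST(A) = {a, c}
FIRST(B) = {a}
FIRST(C) = {b}
FIRST(S) = {b, ε}
Therefore, FIRST(S) = {b, ε}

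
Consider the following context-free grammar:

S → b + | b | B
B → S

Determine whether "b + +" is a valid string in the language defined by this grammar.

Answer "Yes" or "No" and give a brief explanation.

No - no valid derivation exists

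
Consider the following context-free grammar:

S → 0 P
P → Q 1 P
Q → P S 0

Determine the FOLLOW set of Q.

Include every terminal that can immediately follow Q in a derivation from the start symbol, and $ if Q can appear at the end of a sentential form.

We compute FOLLOW(Q) using the standard algorithm.
FOLLOW(S) starts with {$}.
FIRST(P) = {}
FIRST(Q) = {}
FIRST(S) = {0}
FOLLOW(P) = {$, 0}
FOLLOW(Q) = {1}
FOLLOW(S) = {$, 0}
Therefore, FOLLOW(Q) = {1}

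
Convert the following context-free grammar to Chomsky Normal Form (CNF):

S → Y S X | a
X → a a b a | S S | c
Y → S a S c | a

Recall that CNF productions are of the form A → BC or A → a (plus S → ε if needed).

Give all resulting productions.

S → a; TA → a; TB → b; X → c; TC → c; Y → a; S → Y X0; X0 → S X; X → TA X1; X1 → TA X2; X2 → TB TA; X → S S; Y → S X3; X3 → TA X4; X4 → S TC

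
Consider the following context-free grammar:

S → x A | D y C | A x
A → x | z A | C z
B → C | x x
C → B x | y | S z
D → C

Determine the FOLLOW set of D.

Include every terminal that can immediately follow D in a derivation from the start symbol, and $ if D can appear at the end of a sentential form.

We compute FOLLOW(D) using the standard algorithm.
FOLLOW(S) starts with {$}.
FIRST(A) = {x, y, z}
FIRST(B) = {x, y, z}
FIRST(C) = {x, y, z}
FIRST(D) = {x, y, z}
FIRST(S) = {x, y, z}
FOLLOW(A) = {$, x, z}
FOLLOW(B) = {x}
FOLLOW(C) = {$, x, y, z}
FOLLOW(D) = {y}
FOLLOW(S) = {$, z}
Therefore, FOLLOW(D) = {y}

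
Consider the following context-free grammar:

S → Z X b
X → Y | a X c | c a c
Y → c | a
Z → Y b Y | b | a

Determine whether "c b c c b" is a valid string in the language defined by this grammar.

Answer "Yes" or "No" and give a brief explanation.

Yes - a valid derivation exists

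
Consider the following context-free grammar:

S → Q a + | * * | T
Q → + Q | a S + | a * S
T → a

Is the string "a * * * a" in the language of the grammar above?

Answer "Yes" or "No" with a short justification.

No - no valid derivation exists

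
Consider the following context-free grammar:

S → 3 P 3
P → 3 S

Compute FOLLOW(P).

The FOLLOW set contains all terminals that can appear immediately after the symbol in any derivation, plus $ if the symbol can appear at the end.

We compute FOLLOW(P) using the standard algorithm.
FOLLOW(S) starts with {$}.
FIRST(P) = {3}
FIRST(S) = {3}
FOLLOW(P) = {3}
FOLLOW(S) = {$, 3}
Therefore, FOLLOW(P) = {3}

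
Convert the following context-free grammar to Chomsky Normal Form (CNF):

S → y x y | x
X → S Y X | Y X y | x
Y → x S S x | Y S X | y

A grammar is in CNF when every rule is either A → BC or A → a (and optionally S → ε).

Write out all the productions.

TY → y; TX → x; S → x; X → x; Y → y; S → TY X0; X0 → TX TY; X → S X1; X1 → Y X; X → Y X2; X2 → X TY; Y → TX X3; X3 → S X4; X4 → S TX; Y → Y X5; X5 → S X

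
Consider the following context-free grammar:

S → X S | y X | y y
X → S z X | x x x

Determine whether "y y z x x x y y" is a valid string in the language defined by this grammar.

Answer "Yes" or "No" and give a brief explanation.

Yes - a valid derivation exists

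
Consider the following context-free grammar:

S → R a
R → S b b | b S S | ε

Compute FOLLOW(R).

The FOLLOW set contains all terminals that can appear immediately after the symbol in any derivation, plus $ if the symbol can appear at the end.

We compute FOLLOW(R) using the standard algorithm.
FOLLOW(S) starts with {$}.
FIRST(R) = {a, b, ε}
FIRST(S) = {a, b}
FOLLOW(R) = {a}
FOLLOW(S) = {$, a, b}
Therefore, FOLLOW(R) = {a}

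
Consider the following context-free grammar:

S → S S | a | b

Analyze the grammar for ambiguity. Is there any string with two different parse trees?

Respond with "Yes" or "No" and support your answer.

Yes - the string 'a b a a a' has two distinct parse trees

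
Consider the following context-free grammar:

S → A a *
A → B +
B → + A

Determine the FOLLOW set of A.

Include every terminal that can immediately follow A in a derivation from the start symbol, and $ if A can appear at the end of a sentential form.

We compute FOLLOW(A) using the standard algorithm.
FOLLOW(S) starts with {$}.
FIRST(A) = {+}
FIRST(B) = {+}
FIRST(S) = {+}
FOLLOW(A) = {+, a}
FOLLOW(B) = {+}
FOLLOW(S) = {$}
Therefore, FOLLOW(A) = {+, a}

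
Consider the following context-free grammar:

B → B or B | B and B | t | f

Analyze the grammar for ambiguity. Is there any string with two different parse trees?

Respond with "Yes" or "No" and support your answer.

Yes - the string 't or f and t and f or f' has two distinct parse trees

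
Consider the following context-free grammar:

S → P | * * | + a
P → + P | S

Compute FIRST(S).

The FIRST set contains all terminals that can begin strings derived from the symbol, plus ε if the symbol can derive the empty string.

We compute FIRST(S) using the standard algorithm.
FIRST(P) = {*, +}
FIRST(S) = {*, +}
Therefore, FIRST(S) = {*, +}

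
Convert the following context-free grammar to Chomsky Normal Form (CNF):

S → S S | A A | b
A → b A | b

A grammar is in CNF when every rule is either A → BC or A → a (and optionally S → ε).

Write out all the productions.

S → b; TB → b; A → b; S → S S; S → A A; A → TB A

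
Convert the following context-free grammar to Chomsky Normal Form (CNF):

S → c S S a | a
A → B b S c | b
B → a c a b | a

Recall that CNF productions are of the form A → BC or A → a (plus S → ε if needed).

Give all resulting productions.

TC → c; TA → a; S → a; TB → b; A → b; B → a; S → TC X0; X0 → S X1; X1 → S TA; A → B X2; X2 → TB X3; X3 → S TC; B → TA X4; X4 → TC X5; X5 → TA TB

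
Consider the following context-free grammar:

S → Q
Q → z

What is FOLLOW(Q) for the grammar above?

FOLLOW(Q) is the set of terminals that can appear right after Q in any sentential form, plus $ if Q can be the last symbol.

We compute FOLLOW(Q) using the standard algorithm.
FOLLOW(S) starts with {$}.
FIRST(Q) = {z}
FIRST(S) = {z}
FOLLOW(Q) = {$}
FOLLOW(S) = {$}
Therefore, FOLLOW(Q) = {$}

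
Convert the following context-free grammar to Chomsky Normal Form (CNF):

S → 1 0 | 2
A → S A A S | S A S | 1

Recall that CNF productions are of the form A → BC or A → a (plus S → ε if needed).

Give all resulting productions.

T1 → 1; T0 → 0; S → 2; A → 1; S → T1 T0; A → S X0; X0 → A X1; X1 → A S; A → S X2; X2 → A S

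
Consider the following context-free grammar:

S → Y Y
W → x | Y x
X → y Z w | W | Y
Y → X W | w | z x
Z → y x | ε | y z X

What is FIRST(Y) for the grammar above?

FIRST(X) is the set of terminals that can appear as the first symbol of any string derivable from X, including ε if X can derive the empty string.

We compute FIRST(Y) using the standard algorithm.
FIRST(S) = {w, x, y, z}
FIRST(W) = {w, x, y, z}
FIRST(X) = {w, x, y, z}
FIRST(Y) = {w, x, y, z}
FIRST(Z) = {y, ε}
Therefore, FIRST(Y) = {w, x, y, z}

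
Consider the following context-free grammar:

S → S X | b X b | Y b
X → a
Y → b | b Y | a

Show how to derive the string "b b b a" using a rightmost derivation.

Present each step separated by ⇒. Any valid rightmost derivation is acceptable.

S ⇒ S X ⇒ S a ⇒ Y b a ⇒ b Y b a ⇒ b b b a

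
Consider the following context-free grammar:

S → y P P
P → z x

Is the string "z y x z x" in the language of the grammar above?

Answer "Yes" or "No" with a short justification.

No - no valid derivation exists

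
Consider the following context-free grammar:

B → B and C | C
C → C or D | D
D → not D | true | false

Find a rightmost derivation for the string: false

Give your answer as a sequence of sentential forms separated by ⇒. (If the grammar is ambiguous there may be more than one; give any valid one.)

B ⇒ C ⇒ D ⇒ false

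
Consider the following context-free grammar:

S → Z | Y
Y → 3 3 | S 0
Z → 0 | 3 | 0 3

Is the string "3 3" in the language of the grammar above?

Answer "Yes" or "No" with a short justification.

Yes - a valid derivation exists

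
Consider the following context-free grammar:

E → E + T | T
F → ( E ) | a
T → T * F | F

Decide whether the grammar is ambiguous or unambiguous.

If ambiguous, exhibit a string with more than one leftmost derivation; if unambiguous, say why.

Unambiguous - every string in the language has a unique leftmost derivation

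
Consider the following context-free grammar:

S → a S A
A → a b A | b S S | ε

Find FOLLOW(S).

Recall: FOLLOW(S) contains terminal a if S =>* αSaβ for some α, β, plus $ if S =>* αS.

We compute FOLLOW(S) using the standard algorithm.
FOLLOW(S) starts with {$}.
FIRST(A) = {a, b, ε}
FIRST(S) = {a}
FOLLOW(A) = {$, a, b}
FOLLOW(S) = {$, a, b}
Therefore, FOLLOW(S) = {$, a, b}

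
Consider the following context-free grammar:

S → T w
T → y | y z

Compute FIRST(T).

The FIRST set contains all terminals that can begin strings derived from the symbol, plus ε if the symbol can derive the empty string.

We compute FIRST(T) using the standard algorithm.
FIRST(S) = {y}
FIRST(T) = {y}
Therefore, FIRST(T) = {y}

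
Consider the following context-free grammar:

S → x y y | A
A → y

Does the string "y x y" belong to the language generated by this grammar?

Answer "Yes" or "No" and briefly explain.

No - no valid derivation exists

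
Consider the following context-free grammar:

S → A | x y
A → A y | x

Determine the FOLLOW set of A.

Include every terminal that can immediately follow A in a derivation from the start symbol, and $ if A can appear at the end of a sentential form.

We compute FOLLOW(A) using the standard algorithm.
FOLLOW(S) starts with {$}.
FIRST(A) = {x}
FIRST(S) = {x}
FOLLOW(A) = {$, y}
FOLLOW(S) = {$}
Therefore, FOLLOW(A) = {$, y}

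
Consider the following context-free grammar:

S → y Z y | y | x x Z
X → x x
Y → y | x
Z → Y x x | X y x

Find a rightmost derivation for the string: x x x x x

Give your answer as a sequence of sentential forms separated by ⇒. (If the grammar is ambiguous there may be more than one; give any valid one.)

S ⇒ x x Z ⇒ x x Y x x ⇒ x x x x x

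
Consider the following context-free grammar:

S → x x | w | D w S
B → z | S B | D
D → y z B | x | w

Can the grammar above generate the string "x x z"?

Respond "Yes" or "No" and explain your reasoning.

No - no valid derivation exists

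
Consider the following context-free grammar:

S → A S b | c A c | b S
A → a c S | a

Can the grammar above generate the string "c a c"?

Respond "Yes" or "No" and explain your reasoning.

Yes - a valid derivation exists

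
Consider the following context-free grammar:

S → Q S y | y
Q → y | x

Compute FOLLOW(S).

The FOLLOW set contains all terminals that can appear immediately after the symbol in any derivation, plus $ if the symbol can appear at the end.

We compute FOLLOW(S) using the standard algorithm.
FOLLOW(S) starts with {$}.
FIRST(Q) = {x, y}
FIRST(S) = {x, y}
FOLLOW(Q) = {x, y}
FOLLOW(S) = {$, y}
Therefore, FOLLOW(S) = {$, y}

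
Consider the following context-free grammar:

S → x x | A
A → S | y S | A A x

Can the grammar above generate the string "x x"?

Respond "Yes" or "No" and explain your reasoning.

Yes - a valid derivation exists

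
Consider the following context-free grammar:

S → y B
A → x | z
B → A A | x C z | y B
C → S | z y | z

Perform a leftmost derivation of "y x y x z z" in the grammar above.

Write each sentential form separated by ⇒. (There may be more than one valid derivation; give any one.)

S ⇒ y B ⇒ y x C z ⇒ y x S z ⇒ y x y B z ⇒ y x y A A z ⇒ y x y x A z ⇒ y x y x z z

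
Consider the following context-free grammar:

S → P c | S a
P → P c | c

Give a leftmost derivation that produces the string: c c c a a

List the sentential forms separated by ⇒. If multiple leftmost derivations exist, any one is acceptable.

S ⇒ S a ⇒ S a a ⇒ P c a a ⇒ P c c a a ⇒ c c c a a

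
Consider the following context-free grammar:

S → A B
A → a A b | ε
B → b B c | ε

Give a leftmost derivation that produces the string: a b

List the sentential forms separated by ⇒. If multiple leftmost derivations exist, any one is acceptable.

S ⇒ A B ⇒ a A b B ⇒ a b B ⇒ a b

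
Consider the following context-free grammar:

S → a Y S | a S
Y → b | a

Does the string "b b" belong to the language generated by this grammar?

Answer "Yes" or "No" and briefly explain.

No - no valid derivation exists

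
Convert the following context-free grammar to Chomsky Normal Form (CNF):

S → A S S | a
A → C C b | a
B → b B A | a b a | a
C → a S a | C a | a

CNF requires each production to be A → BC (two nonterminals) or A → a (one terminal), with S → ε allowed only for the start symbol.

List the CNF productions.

S → a; TB → b; A → a; TA → a; B → a; C → a; S → A X0; X0 → S S; A → C X1; X1 → C TB; B → TB X2; X2 → B A; B → TA X3; X3 → TB TA; C → TA X4; X4 → S TA; C → C TA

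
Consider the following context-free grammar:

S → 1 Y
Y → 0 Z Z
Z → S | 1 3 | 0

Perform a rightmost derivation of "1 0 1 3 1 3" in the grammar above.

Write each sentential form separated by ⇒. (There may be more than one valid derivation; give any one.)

S ⇒ 1 Y ⇒ 1 0 Z Z ⇒ 1 0 Z 1 3 ⇒ 1 0 1 3 1 3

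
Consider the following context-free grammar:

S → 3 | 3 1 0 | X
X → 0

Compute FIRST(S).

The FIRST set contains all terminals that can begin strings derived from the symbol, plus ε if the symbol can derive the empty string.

We compute FIRST(S) using the standard algorithm.
FIRST(S) = {0, 3}
FIRST(X) = {0}
Therefore, FIRST(S) = {0, 3}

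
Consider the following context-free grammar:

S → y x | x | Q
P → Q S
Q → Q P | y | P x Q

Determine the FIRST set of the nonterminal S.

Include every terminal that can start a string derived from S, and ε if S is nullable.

We compute FIRST(S) using the standard algorithm.
FIRST(P) = {y}
FIRST(Q) = {y}
FIRST(S) = {x, y}
Therefore, FIRST(S) = {x, y}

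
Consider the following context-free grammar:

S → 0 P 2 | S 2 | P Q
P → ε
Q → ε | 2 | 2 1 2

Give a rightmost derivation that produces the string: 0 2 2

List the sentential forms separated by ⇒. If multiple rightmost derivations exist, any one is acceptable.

S ⇒ S 2 ⇒ 0 P 2 2 ⇒ 0 2 2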